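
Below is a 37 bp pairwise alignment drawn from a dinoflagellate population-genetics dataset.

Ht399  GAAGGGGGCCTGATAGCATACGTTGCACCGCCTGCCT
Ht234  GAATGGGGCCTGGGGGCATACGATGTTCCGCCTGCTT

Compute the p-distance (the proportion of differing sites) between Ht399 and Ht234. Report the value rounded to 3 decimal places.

0.216

Differing sites — 4:G/T; 13:A/G; 14:T/G; 15:A/G; 23:T/A; 26:C/T; 27:A/T; 36:C/T.
There are 8 differences over 37 sites, so p = 8/37 = 0.216.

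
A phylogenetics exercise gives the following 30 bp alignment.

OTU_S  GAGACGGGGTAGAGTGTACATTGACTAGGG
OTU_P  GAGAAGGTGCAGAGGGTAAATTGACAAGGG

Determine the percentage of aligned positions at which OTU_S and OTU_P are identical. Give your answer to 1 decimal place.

The sequences differ at positions 5 (C/A), 8 (G/T), 10 (T/C), 15 (T/G), 19 (C/A), 26 (T/A).
24 of the 30 sites match, so the percent identity is 24/30 × 100 = 80.0%.

80.0%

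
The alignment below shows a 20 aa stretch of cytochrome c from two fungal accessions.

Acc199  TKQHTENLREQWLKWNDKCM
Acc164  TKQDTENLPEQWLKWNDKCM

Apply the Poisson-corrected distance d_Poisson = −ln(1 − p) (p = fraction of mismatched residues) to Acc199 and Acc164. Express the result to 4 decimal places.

0.1054

Mismatches occur at site 4 (H/D), site 9 (R/P).
p = 2/20 = 0.100000.
d = −ln(1 − 0.100000) = −ln(0.900000) = 0.1054.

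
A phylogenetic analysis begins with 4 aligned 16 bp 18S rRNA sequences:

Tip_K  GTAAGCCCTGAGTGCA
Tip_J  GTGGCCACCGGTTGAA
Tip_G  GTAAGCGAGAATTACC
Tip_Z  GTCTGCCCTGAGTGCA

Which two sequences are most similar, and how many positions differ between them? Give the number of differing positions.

Pairwise Hamming distances:
  Tip_K vs Tip_J: 8
  Tip_K vs Tip_G: 7
  Tip_K vs Tip_Z: 2
  Tip_J vs Tip_G: 11
  Tip_J vs Tip_Z: 8
  Tip_G vs Tip_Z: 9
The smallest is 2, between Tip_K and Tip_Z.

2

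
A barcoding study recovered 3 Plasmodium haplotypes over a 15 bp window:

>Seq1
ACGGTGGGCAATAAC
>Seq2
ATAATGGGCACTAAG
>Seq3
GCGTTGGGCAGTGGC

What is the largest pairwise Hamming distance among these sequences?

8

Pairwise Hamming distances:
  Seq1 vs Seq2: 5
  Seq1 vs Seq3: 5
  Seq2 vs Seq3: 8
The largest is 8, between Seq2 and Seq3.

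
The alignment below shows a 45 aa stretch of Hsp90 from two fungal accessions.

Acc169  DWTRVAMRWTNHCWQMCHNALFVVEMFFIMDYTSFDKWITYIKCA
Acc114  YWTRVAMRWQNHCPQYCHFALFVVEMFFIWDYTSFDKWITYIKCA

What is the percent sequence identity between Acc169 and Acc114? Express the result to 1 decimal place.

The sequences differ at positions 1 (D/Y), 10 (T/Q), 14 (W/P), 16 (M/Y), 19 (N/F), 30 (M/W).
39 of the 45 sites match, so the percent identity is 39/45 × 100 = 86.7%.

86.7%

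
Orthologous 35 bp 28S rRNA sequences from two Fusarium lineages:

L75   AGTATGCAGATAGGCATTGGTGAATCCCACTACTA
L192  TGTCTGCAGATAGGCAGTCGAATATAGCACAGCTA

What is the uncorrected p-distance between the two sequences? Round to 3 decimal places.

The sequences differ at positions 1 (A/T), 4 (A/C), 17 (T/G), 19 (G/C), 21 (T/A), 22 (G/A), 23 (A/T), 26 (C/A), 27 (C/G), 31 (T/A), 32 (A/G).
There are 11 differences over 35 sites, so p = 11/35 = 0.314.

0.314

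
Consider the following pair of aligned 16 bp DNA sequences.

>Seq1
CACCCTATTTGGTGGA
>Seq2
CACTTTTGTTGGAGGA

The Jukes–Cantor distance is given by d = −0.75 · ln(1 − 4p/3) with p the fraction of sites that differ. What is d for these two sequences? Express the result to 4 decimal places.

0.4042

Mismatches occur at site 4 (C↔T), site 5 (C↔T), site 7 (A↔T), site 8 (T↔G), site 13 (T↔A).
p = 5/16 = 0.312500.
d = −0.75 · ln(1 − (4/3)·0.312500) = −0.75 · ln(0.583333) = −0.75 · (-0.538997) = 0.4042.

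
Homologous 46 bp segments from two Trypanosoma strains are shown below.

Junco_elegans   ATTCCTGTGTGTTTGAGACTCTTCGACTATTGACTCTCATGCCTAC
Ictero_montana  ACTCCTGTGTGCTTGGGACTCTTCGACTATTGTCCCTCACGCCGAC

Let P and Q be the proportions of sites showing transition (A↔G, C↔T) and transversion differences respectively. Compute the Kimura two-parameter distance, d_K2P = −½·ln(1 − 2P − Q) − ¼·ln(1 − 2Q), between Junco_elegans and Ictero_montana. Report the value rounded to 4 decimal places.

Mismatches occur at site 2 (T↔C, transition), site 12 (T↔C, transition), site 16 (A↔G, transition), site 33 (A↔T, transversion), site 35 (T↔C, transition), site 40 (T↔C, transition), site 44 (T↔G, transversion).
Of the 7 differences, 5 transitions and 2 transversions over 46 sites: P = 5/46 = 0.108696, Q = 2/46 = 0.043478.
d = −0.5·ln(0.739130) − 0.25·ln(0.913044) = −0.5·(-0.302281) − 0.25·(-0.090971) = 0.1739.

0.1739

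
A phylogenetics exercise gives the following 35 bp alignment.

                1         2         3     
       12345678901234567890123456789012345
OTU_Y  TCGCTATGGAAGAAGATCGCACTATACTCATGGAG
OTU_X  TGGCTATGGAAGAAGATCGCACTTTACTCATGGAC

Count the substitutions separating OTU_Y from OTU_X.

3

Differing sites — 2:C/G; 24:A/T; 35:G/C.
That gives 3 mismatches out of 35 aligned sites, so the Hamming distance is 3.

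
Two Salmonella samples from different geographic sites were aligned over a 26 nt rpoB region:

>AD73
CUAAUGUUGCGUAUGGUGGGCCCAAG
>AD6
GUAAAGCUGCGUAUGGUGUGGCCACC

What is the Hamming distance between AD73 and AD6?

Differing sites — 1:C/G; 5:U/A; 7:U/C; 19:G/U; 21:C/G; 25:A/C; 26:G/C.
That gives 7 mismatches out of 26 aligned sites, so the Hamming distance is 7.

7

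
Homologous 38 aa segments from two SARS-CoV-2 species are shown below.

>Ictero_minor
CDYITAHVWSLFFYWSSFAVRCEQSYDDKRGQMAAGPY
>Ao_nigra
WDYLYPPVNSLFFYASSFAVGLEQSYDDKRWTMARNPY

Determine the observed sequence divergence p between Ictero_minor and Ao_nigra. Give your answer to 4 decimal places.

Differing sites — 1:C/W; 4:I/L; 5:T/Y; 6:A/P; 7:H/P; 9:W/N; 15:W/A; 21:R/G; 22:C/L; 31:G/W; 32:Q/T; 35:A/R; 36:G/N.
There are 13 differences over 38 sites, so p = 13/38 = 0.3421.

0.3421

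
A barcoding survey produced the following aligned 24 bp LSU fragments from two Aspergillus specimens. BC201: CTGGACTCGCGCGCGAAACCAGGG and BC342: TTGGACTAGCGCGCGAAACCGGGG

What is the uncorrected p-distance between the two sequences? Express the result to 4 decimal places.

0.1250

Differing sites — 1:C/T; 8:C/A; 21:A/G.
There are 3 differences over 24 sites, so p = 3/24 = 0.1250.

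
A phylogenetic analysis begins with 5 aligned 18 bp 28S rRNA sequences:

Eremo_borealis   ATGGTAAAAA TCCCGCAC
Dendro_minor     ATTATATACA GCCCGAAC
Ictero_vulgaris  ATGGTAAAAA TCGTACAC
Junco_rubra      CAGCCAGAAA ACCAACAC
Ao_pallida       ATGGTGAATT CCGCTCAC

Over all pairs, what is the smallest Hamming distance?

3

Pairwise Hamming distances:
  Eremo_borealis vs Dendro_minor: 6
  Eremo_borealis vs Ictero_vulgaris: 3
  Eremo_borealis vs Junco_rubra: 8
  Eremo_borealis vs Ao_pallida: 6
  Dendro_minor vs Ictero_vulgaris: 9
  Dendro_minor vs Junco_rubra: 11
  Dendro_minor vs Ao_pallida: 10
  Ictero_vulgaris vs Junco_rubra: 8
  Ictero_vulgaris vs Ao_pallida: 6
  Junco_rubra vs Ao_pallida: 12
The smallest is 3, between Eremo_borealis and Ictero_vulgaris.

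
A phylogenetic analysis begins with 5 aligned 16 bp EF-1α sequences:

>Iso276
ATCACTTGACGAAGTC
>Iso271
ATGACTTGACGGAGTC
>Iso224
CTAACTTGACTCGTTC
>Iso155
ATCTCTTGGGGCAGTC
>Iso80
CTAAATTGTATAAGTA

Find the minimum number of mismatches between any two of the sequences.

2

Pairwise Hamming distances:
  Iso276 vs Iso271: 2
  Iso276 vs Iso224: 6
  Iso276 vs Iso155: 4
  Iso276 vs Iso80: 7
  Iso271 vs Iso224: 6
  Iso271 vs Iso155: 5
  Iso271 vs Iso80: 8
  Iso224 vs Iso155: 8
  Iso224 vs Iso80: 7
  Iso155 vs Iso80: 9
The smallest is 2, between Iso276 and Iso271.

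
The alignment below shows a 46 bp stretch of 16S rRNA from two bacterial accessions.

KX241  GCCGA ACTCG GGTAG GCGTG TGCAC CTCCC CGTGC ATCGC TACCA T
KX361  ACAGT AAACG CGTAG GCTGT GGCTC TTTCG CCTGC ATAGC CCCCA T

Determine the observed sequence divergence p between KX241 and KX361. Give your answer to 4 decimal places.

0.3913

Differing sites — 1:G/A; 3:C/A; 5:A/T; 7:C/A; 8:T/A; 11:G/C; 18:G/T; 19:T/G; 20:G/T; 21:T/G; 24:A/T; 26:C/T; 28:C/T; 30:C/G; 32:G/C; 38:C/A; 41:T/C; 42:A/C.
There are 18 differences over 46 sites, so p = 18/46 = 0.3913.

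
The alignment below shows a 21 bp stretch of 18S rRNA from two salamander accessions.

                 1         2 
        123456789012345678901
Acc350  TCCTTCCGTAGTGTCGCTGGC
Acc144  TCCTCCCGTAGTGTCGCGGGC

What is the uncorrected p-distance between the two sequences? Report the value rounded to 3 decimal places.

Differing sites — 5:T/C; 18:T/G.
There are 2 differences over 21 sites, so p = 2/21 = 0.095.

0.095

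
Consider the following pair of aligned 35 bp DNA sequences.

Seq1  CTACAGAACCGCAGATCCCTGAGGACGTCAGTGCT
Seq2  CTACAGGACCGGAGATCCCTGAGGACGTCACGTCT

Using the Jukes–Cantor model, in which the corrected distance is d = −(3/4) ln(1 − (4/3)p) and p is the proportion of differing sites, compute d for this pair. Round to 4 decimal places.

The sequences differ at positions 7 (A/G), 12 (C/G), 31 (G/C), 32 (T/G), 33 (G/T).
p = 5/35 = 0.142857.
d = −0.75 · ln(1 − (4/3)·0.142857) = −0.75 · ln(0.809524) = −0.75 · (-0.211309) = 0.1585.

0.1585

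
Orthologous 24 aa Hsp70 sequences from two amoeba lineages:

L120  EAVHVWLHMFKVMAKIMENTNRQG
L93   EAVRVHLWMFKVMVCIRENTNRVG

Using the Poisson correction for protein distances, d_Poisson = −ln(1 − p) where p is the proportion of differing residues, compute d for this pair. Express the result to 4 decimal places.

0.3448

Mismatches occur at site 4 (H/R), site 6 (W/H), site 8 (H/W), site 14 (A/V), site 15 (K/C), site 17 (M/R), site 23 (Q/V).
p = 7/24 = 0.291667.
d = −ln(1 − 0.291667) = −ln(0.708333) = 0.3448.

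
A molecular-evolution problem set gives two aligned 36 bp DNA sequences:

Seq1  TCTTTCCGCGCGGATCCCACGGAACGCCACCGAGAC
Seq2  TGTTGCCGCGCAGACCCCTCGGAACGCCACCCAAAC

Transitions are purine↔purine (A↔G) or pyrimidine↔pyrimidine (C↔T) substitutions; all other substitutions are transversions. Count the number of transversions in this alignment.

4

The sequences differ at positions 2 (C/G, transversion), 5 (T/G, transversion), 12 (G/A, transition), 15 (T/C, transition), 19 (A/T, transversion), 32 (G/C, transversion), 34 (G/A, transition).
Of the 7 differences, 3 transitions and 4 transversions, so the answer is 4.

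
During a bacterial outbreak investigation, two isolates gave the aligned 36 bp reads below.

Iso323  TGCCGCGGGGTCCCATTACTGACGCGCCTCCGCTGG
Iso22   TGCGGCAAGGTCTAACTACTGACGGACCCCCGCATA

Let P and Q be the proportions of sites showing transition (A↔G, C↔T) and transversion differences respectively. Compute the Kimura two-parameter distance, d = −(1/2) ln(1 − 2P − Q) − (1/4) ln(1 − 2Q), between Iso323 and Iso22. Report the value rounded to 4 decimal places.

0.4565

Mismatches occur at site 4 (C/G, transversion), site 7 (G/A, transition), site 8 (G/A, transition), site 13 (C/T, transition), site 14 (C/A, transversion), site 16 (T/C, transition), site 25 (C/G, transversion), site 26 (G/A, transition), site 29 (T/C, transition), site 34 (T/A, transversion), site 35 (G/T, transversion), site 36 (G/A, transition).
Of the 12 differences, 7 transitions and 5 transversions over 36 sites: P = 7/36 = 0.194444, Q = 5/36 = 0.138889.
d = −0.5·ln(0.472223) − 0.25·ln(0.722222) = −0.5·(-0.750304) − 0.25·(-0.325423) = 0.4565.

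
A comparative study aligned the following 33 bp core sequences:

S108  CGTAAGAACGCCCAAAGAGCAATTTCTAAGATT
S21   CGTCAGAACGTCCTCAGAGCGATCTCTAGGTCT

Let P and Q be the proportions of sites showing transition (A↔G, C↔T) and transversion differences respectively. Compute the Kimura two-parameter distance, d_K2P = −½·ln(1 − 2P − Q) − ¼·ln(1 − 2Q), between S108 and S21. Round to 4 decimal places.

0.3454

The sequences differ at positions 4 (A/C, transversion), 11 (C/T, transition), 14 (A/T, transversion), 15 (A/C, transversion), 21 (A/G, transition), 24 (T/C, transition), 29 (A/G, transition), 31 (A/T, transversion), 32 (T/C, transition).
Of the 9 differences, 5 transitions and 4 transversions over 33 sites: P = 5/33 = 0.151515, Q = 4/33 = 0.121212.
d = −0.5·ln(0.575758) − 0.25·ln(0.757576) = −0.5·(-0.552068) − 0.25·(-0.277631) = 0.3454.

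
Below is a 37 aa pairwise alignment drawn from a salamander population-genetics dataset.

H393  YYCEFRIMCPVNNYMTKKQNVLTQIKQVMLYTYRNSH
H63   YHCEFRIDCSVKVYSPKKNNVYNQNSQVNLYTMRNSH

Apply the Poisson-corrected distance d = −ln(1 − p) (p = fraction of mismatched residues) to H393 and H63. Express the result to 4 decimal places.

0.4754

Mismatches occur at site 2 (Y/H), site 8 (M/D), site 10 (P/S), site 12 (N/K), site 13 (N/V), site 15 (M/S), site 16 (T/P), site 19 (Q/N), site 22 (L/Y), site 23 (T/N), site 25 (I/N), site 26 (K/S), site 29 (M/N), site 33 (Y/M).
p = 14/37 = 0.378378.
d = −ln(1 − 0.378378) = −ln(0.621622) = 0.4754.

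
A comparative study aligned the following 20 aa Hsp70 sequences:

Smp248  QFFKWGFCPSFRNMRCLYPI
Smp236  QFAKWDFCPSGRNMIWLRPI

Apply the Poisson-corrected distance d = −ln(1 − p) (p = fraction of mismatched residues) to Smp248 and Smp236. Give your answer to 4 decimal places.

Mismatches occur at site 3 (F↔A), site 6 (G↔D), site 11 (F↔G), site 15 (R↔I), site 16 (C↔W), site 18 (Y↔R).
p = 6/20 = 0.300000.
d = −ln(1 − 0.300000) = −ln(0.700000) = 0.3567.

0.3567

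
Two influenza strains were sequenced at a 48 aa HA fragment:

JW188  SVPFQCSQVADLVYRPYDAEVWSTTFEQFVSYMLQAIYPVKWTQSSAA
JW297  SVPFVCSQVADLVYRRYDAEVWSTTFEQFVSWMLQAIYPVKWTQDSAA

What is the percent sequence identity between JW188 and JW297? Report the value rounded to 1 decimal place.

91.7%

Differing sites — 5:Q/V; 16:P/R; 32:Y/W; 45:S/D.
44 of the 48 sites match, so the percent identity is 44/48 × 100 = 91.7%.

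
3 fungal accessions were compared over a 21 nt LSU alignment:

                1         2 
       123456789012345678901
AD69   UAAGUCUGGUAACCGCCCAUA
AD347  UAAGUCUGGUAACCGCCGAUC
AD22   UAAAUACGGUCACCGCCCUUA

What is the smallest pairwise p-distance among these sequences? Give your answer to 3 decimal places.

Pairwise Hamming distances:
  AD69 vs AD347: 2
  AD69 vs AD22: 5
  AD347 vs AD22: 7
The smallest is 2 mismatches, between AD69 and AD347; p = 2/21 = 0.095.

0.095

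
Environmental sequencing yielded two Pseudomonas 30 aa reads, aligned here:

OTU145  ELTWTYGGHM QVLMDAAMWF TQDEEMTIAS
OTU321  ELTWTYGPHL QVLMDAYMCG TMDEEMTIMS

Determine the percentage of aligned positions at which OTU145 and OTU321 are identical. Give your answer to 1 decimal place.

76.7%

Differing sites — 8:G/P; 10:M/L; 17:A/Y; 19:W/C; 20:F/G; 22:Q/M; 29:A/M.
23 of the 30 sites match, so the percent identity is 23/30 × 100 = 76.7%.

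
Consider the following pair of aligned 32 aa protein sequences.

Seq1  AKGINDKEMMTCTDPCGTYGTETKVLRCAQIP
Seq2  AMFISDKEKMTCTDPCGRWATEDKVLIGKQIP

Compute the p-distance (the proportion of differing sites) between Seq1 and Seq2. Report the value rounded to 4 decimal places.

Mismatches occur at site 2 (K/M), site 3 (G/F), site 5 (N/S), site 9 (M/K), site 18 (T/R), site 19 (Y/W), site 20 (G/A), site 23 (T/D), site 27 (R/I), site 28 (C/G), site 29 (A/K).
There are 11 differences over 32 sites, so p = 11/32 = 0.3438.

0.3438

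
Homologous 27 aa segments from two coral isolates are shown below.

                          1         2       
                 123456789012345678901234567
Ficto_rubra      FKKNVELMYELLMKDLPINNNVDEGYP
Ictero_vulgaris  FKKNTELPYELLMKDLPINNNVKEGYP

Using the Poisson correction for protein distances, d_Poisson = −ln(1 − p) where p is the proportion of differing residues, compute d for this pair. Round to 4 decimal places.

0.1178

Mismatches occur at site 5 (V↔T), site 8 (M↔P), site 23 (D↔K).
p = 3/27 = 0.111111.
d = −ln(1 − 0.111111) = −ln(0.888889) = 0.1178.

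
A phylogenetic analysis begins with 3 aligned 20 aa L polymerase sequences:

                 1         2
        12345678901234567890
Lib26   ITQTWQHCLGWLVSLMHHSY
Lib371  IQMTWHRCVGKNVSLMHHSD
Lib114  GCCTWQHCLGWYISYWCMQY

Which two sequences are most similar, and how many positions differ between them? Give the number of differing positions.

Pairwise Hamming distances:
  Lib26 vs Lib371: 8
  Lib26 vs Lib114: 10
  Lib371 vs Lib114: 15
The smallest is 8, between Lib26 and Lib371.

8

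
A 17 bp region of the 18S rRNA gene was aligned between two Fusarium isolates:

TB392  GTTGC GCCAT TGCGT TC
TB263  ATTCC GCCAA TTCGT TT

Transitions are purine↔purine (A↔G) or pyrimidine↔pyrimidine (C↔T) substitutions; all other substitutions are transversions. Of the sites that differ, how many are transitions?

Mismatches occur at site 1 (G→A, transition), site 4 (G→C, transversion), site 10 (T→A, transversion), site 12 (G→T, transversion), site 17 (C→T, transition).
Of the 5 differences, 2 transitions and 3 transversions, so the answer is 2.

2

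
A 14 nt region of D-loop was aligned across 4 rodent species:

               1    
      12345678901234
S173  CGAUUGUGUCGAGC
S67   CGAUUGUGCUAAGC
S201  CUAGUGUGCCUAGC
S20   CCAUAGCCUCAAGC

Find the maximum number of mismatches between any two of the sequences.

Pairwise Hamming distances:
  S173 vs S67: 3
  S173 vs S201: 4
  S173 vs S20: 5
  S67 vs S201: 4
  S67 vs S20: 6
  S201 vs S20: 7
The largest is 7, between S201 and S20.

7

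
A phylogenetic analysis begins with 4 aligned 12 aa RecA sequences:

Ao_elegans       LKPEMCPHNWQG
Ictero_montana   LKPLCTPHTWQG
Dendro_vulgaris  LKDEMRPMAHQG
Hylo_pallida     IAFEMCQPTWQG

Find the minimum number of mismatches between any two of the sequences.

Pairwise Hamming distances:
  Ao_elegans vs Ictero_montana: 4
  Ao_elegans vs Dendro_vulgaris: 5
  Ao_elegans vs Hylo_pallida: 6
  Ictero_montana vs Dendro_vulgaris: 7
  Ictero_montana vs Hylo_pallida: 8
  Dendro_vulgaris vs Hylo_pallida: 8
The smallest is 4, between Ao_elegans and Ictero_montana.

4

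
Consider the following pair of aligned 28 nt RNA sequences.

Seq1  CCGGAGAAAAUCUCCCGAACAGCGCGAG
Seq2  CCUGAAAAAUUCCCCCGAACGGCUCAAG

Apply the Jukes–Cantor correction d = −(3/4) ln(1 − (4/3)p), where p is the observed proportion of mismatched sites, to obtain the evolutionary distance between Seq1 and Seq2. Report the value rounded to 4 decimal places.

0.3041

The sequences differ at positions 3 (G/U), 6 (G/A), 10 (A/U), 13 (U/C), 21 (A/G), 24 (G/U), 26 (G/A).
p = 7/28 = 0.250000.
d = −0.75 · ln(1 − (4/3)·0.250000) = −0.75 · ln(0.666667) = −0.75 · (-0.405465) = 0.3041.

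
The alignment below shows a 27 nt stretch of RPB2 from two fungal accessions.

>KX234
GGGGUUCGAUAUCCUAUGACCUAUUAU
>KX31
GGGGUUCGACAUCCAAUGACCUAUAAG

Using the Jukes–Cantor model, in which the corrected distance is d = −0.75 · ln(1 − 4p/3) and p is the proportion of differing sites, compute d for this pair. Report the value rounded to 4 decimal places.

0.1650

Mismatches occur at site 10 (U/C), site 15 (U/A), site 25 (U/A), site 27 (U/G).
p = 4/27 = 0.148148.
d = −0.75 · ln(1 − (4/3)·0.148148) = −0.75 · ln(0.802469) = −0.75 · (-0.220062) = 0.1650.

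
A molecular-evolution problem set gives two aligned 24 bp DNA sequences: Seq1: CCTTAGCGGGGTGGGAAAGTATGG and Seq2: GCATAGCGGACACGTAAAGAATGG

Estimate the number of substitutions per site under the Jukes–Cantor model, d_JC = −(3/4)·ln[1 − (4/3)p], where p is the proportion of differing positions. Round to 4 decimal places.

Differing sites — 1:C/G; 3:T/A; 10:G/A; 11:G/C; 12:T/A; 13:G/C; 15:G/T; 20:T/A.
p = 8/24 = 0.333333.
d = −0.75 · ln(1 − (4/3)·0.333333) = −0.75 · ln(0.555556) = −0.75 · (-0.587786) = 0.4408.

0.4408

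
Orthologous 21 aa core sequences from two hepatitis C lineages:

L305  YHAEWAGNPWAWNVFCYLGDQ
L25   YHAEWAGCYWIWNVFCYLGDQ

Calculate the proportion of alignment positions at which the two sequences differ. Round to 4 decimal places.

The sequences differ at positions 8 (N/C), 9 (P/Y), 11 (A/I).
There are 3 differences over 21 sites, so p = 3/21 = 0.1429.

0.1429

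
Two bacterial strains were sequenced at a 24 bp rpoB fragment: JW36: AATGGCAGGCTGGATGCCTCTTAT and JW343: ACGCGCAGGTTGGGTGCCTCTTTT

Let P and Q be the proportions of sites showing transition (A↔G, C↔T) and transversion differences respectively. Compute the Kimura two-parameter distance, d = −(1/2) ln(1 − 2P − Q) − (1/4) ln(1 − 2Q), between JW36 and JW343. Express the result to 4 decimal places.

Differing sites — 2:A/C (Tv); 3:T/G (Tv); 4:G/C (Tv); 10:C/T (Ti); 14:A/G (Ti); 23:A/T (Tv).
Of the 6 differences, 2 transitions and 4 transversions over 24 sites: P = 2/24 = 0.083333, Q = 4/24 = 0.166667.
d = −0.5·ln(0.666667) − 0.25·ln(0.666666) = −0.5·(-0.405465) − 0.25·(-0.405466) = 0.3041.

0.3041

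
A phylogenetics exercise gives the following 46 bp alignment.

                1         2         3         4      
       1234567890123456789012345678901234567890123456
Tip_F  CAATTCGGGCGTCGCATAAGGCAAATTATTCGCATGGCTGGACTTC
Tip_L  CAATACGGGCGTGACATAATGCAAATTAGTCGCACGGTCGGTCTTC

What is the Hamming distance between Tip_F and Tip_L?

9

Differing sites — 5:T/A; 13:C/G; 14:G/A; 20:G/T; 29:T/G; 35:T/C; 38:C/T; 39:T/C; 42:A/T.
That gives 9 mismatches out of 46 aligned sites, so the Hamming distance is 9.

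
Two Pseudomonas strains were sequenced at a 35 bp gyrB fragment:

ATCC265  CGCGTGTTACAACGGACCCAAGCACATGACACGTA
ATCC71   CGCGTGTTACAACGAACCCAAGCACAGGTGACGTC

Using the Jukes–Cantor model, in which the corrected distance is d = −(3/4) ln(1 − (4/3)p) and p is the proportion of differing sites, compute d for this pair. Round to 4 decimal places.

0.1585

The sequences differ at positions 15 (G/A), 27 (T/G), 29 (A/T), 30 (C/G), 35 (A/C).
p = 5/35 = 0.142857.
d = −0.75 · ln(1 − (4/3)·0.142857) = −0.75 · ln(0.809524) = −0.75 · (-0.211309) = 0.1585.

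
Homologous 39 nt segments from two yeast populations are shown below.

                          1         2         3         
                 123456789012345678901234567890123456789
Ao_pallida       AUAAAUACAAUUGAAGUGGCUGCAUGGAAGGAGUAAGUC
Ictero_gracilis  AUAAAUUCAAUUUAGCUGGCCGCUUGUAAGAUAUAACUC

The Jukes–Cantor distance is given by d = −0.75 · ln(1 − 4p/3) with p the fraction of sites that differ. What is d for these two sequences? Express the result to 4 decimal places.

Differing sites — 7:A/U; 13:G/U; 15:A/G; 16:G/C; 21:U/C; 24:A/U; 27:G/U; 31:G/A; 32:A/U; 33:G/A; 37:G/C.
p = 11/39 = 0.282051.
d = −0.75 · ln(1 − (4/3)·0.282051) = −0.75 · ln(0.623932) = −0.75 · (-0.471714) = 0.3538.

0.3538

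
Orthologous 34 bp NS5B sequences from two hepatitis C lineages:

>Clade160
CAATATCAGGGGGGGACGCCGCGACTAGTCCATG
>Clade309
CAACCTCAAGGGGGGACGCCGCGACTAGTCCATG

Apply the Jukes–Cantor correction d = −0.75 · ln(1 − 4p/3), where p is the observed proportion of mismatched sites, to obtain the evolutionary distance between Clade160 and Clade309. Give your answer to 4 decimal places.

0.0939

The sequences differ at positions 4 (T/C), 5 (A/C), 9 (G/A).
p = 3/34 = 0.088235.
d = −0.75 · ln(1 − (4/3)·0.088235) = −0.75 · ln(0.882353) = −0.75 · (-0.125163) = 0.0939.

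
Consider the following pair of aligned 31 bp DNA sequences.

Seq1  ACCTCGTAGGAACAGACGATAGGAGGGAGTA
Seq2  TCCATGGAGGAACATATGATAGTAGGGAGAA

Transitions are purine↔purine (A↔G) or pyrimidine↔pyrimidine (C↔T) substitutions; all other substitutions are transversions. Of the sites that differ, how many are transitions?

2

Mismatches occur at site 1 (A→T, transversion), site 4 (T→A, transversion), site 5 (C→T, transition), site 7 (T→G, transversion), site 15 (G→T, transversion), site 17 (C→T, transition), site 23 (G→T, transversion), site 30 (T→A, transversion).
Of the 8 differences, 2 transitions and 6 transversions, so the answer is 2.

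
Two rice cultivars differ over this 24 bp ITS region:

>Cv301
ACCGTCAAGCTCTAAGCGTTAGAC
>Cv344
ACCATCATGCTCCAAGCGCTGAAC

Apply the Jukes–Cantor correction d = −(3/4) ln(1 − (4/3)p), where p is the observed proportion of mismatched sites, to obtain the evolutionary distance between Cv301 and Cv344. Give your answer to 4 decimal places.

The sequences differ at positions 4 (G/A), 8 (A/T), 13 (T/C), 19 (T/C), 21 (A/G), 22 (G/A).
p = 6/24 = 0.250000.
d = −0.75 · ln(1 − (4/3)·0.250000) = −0.75 · ln(0.666667) = −0.75 · (-0.405465) = 0.3041.

0.3041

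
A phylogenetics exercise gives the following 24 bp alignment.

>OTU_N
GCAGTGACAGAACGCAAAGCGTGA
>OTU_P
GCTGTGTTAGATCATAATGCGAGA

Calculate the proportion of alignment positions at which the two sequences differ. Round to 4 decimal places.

Mismatches occur at site 3 (A→T), site 7 (A→T), site 8 (C→T), site 12 (A→T), site 14 (G→A), site 15 (C→T), site 18 (A→T), site 22 (T→A).
There are 8 differences over 24 sites, so p = 8/24 = 0.3333.

0.3333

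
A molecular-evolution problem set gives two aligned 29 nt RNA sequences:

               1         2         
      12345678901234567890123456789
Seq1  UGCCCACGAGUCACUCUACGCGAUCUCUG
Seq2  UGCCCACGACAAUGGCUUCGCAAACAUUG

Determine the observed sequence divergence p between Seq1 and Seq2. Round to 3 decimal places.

0.379

Differing sites — 10:G/C; 11:U/A; 12:C/A; 13:A/U; 14:C/G; 15:U/G; 18:A/U; 22:G/A; 24:U/A; 26:U/A; 27:C/U.
There are 11 differences over 29 sites, so p = 11/29 = 0.379.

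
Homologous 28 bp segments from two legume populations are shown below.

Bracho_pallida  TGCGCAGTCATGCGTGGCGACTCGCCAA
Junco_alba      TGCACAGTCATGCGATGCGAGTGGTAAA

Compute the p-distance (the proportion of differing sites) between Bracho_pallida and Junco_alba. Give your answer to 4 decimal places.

Mismatches occur at site 4 (G↔A), site 15 (T↔A), site 16 (G↔T), site 21 (C↔G), site 23 (C↔G), site 25 (C↔T), site 26 (C↔A).
There are 7 differences over 28 sites, so p = 7/28 = 0.2500.

0.2500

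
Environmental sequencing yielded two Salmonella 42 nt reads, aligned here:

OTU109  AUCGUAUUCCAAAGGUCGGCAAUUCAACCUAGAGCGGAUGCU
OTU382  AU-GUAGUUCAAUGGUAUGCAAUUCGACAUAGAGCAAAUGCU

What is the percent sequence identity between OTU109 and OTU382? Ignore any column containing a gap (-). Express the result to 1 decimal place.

78.0%

Excluding the 1 gap column leaves 41 comparable sites.
The sequences differ at positions 7 (U/G), 9 (C/U), 13 (A/U), 17 (C/A), 18 (G/U), 26 (A/G), 29 (C/A), 36 (G/A), 37 (G/A).
32 of the 41 comparable sites match, so the percent identity is 32/41 × 100 = 78.0%.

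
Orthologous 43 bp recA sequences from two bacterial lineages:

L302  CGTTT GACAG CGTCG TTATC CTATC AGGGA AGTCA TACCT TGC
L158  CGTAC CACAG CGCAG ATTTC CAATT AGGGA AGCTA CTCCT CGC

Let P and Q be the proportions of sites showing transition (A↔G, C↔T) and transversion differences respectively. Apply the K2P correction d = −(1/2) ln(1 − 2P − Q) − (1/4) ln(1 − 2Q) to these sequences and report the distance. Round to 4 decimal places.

Differing sites — 4:T/A (Tv); 5:T/C (Ti); 6:G/C (Tv); 13:T/C (Ti); 14:C/A (Tv); 16:T/A (Tv); 18:A/T (Tv); 22:T/A (Tv); 25:C/T (Ti); 33:T/C (Ti); 34:C/T (Ti); 36:T/C (Ti); 37:A/T (Tv); 41:T/C (Ti).
Of the 14 differences, 7 transitions and 7 transversions over 43 sites: P = 7/43 = 0.162791, Q = 7/43 = 0.162791.
d = −0.5·ln(0.511627) − 0.25·ln(0.674418) = −0.5·(-0.670159) − 0.25·(-0.393905) = 0.4336.

0.4336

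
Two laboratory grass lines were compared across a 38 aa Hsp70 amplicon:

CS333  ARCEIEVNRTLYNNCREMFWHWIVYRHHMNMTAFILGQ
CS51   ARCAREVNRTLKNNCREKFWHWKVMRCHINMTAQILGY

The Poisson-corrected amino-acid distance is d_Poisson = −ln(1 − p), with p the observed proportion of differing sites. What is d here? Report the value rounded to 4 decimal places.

0.3054

Differing sites — 4:E/A; 5:I/R; 12:Y/K; 18:M/K; 23:I/K; 25:Y/M; 27:H/C; 29:M/I; 34:F/Q; 38:Q/Y.
p = 10/38 = 0.263158.
d = −ln(1 − 0.263158) = −ln(0.736842) = 0.3054.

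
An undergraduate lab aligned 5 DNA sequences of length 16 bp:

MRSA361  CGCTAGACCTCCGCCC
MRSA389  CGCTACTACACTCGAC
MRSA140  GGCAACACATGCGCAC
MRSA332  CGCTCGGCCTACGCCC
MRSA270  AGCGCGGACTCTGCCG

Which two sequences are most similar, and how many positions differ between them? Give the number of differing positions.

3

Pairwise Hamming distances:
  MRSA361 vs MRSA389: 8
  MRSA361 vs MRSA140: 6
  MRSA361 vs MRSA332: 3
  MRSA361 vs MRSA270: 7
  MRSA389 vs MRSA140: 10
  MRSA389 vs MRSA332: 10
  MRSA389 vs MRSA270: 10
  MRSA140 vs MRSA332: 8
  MRSA140 vs MRSA270: 11
  MRSA332 vs MRSA270: 6
The smallest is 3, between MRSA361 and MRSA332.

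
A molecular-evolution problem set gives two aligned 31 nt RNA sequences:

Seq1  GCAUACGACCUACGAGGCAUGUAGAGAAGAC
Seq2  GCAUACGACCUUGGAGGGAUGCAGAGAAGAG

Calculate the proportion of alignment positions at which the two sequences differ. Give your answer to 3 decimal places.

Mismatches occur at site 12 (A↔U), site 13 (C↔G), site 18 (C↔G), site 22 (U↔C), site 31 (C↔G).
There are 5 differences over 31 sites, so p = 5/31 = 0.161.

0.161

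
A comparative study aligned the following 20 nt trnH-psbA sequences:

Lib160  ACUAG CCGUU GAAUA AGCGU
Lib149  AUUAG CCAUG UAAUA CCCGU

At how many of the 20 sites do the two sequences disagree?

The sequences differ at positions 2 (C/U), 8 (G/A), 10 (U/G), 11 (G/U), 16 (A/C), 17 (G/C).
That gives 6 mismatches out of 20 aligned sites, so the Hamming distance is 6.

6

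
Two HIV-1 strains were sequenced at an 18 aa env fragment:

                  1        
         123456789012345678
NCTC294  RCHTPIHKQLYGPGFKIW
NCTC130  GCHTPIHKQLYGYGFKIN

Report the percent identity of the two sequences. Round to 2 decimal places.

83.33%

Mismatches occur at site 1 (R→G), site 13 (P→Y), site 18 (W→N).
15 of the 18 sites match, so the percent identity is 15/18 × 100 = 83.33%.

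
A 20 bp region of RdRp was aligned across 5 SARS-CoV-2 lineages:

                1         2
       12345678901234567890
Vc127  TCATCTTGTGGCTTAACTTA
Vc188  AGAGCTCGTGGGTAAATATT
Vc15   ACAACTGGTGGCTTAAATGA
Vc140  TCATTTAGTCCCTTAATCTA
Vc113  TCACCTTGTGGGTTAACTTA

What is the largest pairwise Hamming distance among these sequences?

Pairwise Hamming distances:
  Vc127 vs Vc188: 9
  Vc127 vs Vc15: 5
  Vc127 vs Vc140: 6
  Vc127 vs Vc113: 2
  Vc188 vs Vc15: 9
  Vc188 vs Vc140: 11
  Vc188 vs Vc113: 8
  Vc15 vs Vc140: 9
  Vc15 vs Vc113: 6
  Vc140 vs Vc113: 8
The largest is 11, between Vc188 and Vc140.

11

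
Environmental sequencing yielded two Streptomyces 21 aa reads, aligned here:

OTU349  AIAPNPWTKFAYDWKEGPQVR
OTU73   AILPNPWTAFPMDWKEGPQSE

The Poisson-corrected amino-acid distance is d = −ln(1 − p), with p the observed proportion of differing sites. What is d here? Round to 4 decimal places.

0.3365

The sequences differ at positions 3 (A/L), 9 (K/A), 11 (A/P), 12 (Y/M), 20 (V/S), 21 (R/E).
p = 6/21 = 0.285714.
d = −ln(1 − 0.285714) = −ln(0.714286) = 0.3365.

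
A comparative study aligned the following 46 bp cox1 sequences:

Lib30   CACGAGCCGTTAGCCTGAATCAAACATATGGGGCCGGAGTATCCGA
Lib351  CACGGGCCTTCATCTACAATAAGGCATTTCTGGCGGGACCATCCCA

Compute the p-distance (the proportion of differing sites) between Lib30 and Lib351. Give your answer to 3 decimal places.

Mismatches occur at site 5 (A/G), site 9 (G/T), site 11 (T/C), site 13 (G/T), site 15 (C/T), site 16 (T/A), site 17 (G/C), site 21 (C/A), site 23 (A/G), site 24 (A/G), site 28 (A/T), site 30 (G/C), site 31 (G/T), site 35 (C/G), site 39 (G/C), site 40 (T/C), site 45 (G/C).
There are 17 differences over 46 sites, so p = 17/46 = 0.370.

0.370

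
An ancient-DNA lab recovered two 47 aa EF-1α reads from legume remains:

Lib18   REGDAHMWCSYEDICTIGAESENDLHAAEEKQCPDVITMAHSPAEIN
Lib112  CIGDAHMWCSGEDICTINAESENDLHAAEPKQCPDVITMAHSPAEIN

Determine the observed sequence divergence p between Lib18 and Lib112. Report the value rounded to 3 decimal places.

Differing sites — 1:R/C; 2:E/I; 11:Y/G; 18:G/N; 30:E/P.
There are 5 differences over 47 sites, so p = 5/47 = 0.106.

0.106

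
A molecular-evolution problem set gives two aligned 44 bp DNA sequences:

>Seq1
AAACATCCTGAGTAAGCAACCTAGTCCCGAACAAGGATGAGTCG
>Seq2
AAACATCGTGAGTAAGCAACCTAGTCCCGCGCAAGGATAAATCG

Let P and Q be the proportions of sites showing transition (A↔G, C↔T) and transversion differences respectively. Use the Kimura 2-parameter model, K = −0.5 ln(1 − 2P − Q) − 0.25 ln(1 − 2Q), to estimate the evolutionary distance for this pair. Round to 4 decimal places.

0.1242

Differing sites — 8:C/G (Tv); 30:A/C (Tv); 31:A/G (Ti); 39:G/A (Ti); 41:G/A (Ti).
Of the 5 differences, 3 transitions and 2 transversions over 44 sites: P = 3/44 = 0.068182, Q = 2/44 = 0.045455.
d = −0.5·ln(0.818181) − 0.25·ln(0.909090) = −0.5·(-0.200672) − 0.25·(-0.095311) = 0.1242.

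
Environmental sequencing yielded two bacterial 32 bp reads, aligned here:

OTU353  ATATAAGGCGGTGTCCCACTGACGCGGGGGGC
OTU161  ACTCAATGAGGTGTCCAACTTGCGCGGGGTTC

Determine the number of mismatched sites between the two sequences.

10

The sequences differ at positions 2 (T/C), 3 (A/T), 4 (T/C), 7 (G/T), 9 (C/A), 17 (C/A), 21 (G/T), 22 (A/G), 30 (G/T), 31 (G/T).
That gives 10 mismatches out of 32 aligned sites, so the Hamming distance is 10.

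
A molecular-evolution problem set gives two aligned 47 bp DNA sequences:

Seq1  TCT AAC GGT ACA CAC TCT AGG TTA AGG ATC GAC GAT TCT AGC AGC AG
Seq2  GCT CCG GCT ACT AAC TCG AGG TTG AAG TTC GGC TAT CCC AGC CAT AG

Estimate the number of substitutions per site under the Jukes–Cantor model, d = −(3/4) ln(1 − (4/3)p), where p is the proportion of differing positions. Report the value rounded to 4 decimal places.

Differing sites — 1:T/G; 4:A/C; 5:A/C; 6:C/G; 8:G/C; 12:A/T; 13:C/A; 18:T/G; 24:A/G; 26:G/A; 28:A/T; 32:A/G; 34:G/T; 37:T/C; 39:T/C; 43:A/C; 44:G/A; 45:C/T.
p = 18/47 = 0.382979.
d = −0.75 · ln(1 − (4/3)·0.382979) = −0.75 · ln(0.489361) = −0.75 · (-0.714655) = 0.5360.

0.5360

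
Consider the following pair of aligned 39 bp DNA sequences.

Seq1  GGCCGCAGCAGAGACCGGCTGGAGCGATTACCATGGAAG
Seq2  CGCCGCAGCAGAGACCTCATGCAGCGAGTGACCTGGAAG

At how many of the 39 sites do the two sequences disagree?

The sequences differ at positions 1 (G/C), 17 (G/T), 18 (G/C), 19 (C/A), 22 (G/C), 28 (T/G), 30 (A/G), 31 (C/A), 33 (A/C).
That gives 9 mismatches out of 39 aligned sites, so the Hamming distance is 9.

9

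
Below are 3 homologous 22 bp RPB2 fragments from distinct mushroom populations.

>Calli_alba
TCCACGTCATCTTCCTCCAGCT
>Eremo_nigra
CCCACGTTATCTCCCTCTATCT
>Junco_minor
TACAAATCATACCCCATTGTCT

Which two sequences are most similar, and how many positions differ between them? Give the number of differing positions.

5

Pairwise Hamming distances:
  Calli_alba vs Eremo_nigra: 5
  Calli_alba vs Junco_minor: 11
  Eremo_nigra vs Junco_minor: 10
The smallest is 5, between Calli_alba and Eremo_nigra.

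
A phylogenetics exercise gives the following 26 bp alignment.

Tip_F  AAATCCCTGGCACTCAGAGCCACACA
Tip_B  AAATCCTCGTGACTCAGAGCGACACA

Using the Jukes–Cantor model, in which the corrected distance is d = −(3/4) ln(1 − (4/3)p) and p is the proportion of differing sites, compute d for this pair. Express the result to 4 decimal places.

Mismatches occur at site 7 (C→T), site 8 (T→C), site 10 (G→T), site 11 (C→G), site 21 (C→G).
p = 5/26 = 0.192308.
d = −0.75 · ln(1 − (4/3)·0.192308) = −0.75 · ln(0.743589) = −0.75 · (-0.296267) = 0.2222.

0.2222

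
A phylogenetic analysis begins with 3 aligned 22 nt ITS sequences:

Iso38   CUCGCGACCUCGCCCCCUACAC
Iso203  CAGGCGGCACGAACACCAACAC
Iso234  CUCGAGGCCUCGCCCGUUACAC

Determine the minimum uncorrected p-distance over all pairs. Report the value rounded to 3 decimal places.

Pairwise Hamming distances:
  Iso38 vs Iso203: 10
  Iso38 vs Iso234: 4
  Iso203 vs Iso234: 12
The smallest is 4 mismatches, between Iso38 and Iso234; p = 4/22 = 0.182.

0.182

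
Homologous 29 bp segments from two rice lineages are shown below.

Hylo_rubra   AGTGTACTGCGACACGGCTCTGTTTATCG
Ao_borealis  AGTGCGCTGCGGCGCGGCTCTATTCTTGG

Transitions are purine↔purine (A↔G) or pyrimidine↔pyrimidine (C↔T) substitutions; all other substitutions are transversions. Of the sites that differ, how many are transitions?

6

The sequences differ at positions 5 (T/C, transition), 6 (A/G, transition), 12 (A/G, transition), 14 (A/G, transition), 22 (G/A, transition), 25 (T/C, transition), 26 (A/T, transversion), 28 (C/G, transversion).
Of the 8 differences, 6 transitions and 2 transversions, so the answer is 6.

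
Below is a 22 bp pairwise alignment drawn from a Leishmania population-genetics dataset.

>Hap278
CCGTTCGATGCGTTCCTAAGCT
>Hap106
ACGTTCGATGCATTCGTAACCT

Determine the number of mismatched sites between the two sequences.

Differing sites — 1:C/A; 12:G/A; 16:C/G; 20:G/C.
That gives 4 mismatches out of 22 aligned sites, so the Hamming distance is 4.

4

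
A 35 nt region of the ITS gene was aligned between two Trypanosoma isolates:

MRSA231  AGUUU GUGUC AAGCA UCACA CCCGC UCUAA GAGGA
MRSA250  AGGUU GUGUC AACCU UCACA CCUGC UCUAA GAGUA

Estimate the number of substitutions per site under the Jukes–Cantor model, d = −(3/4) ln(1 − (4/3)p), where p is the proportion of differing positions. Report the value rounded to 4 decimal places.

The sequences differ at positions 3 (U/G), 13 (G/C), 15 (A/U), 23 (C/U), 34 (G/U).
p = 5/35 = 0.142857.
d = −0.75 · ln(1 − (4/3)·0.142857) = −0.75 · ln(0.809524) = −0.75 · (-0.211309) = 0.1585.

0.1585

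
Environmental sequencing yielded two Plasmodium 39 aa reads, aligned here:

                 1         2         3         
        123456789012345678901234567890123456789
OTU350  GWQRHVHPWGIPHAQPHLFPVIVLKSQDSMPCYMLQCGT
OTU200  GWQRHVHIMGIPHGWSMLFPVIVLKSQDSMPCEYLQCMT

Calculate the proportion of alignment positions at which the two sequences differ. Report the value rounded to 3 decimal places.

0.231

Differing sites — 8:P/I; 9:W/M; 14:A/G; 15:Q/W; 16:P/S; 17:H/M; 33:Y/E; 34:M/Y; 38:G/M.
There are 9 differences over 39 sites, so p = 9/39 = 0.231.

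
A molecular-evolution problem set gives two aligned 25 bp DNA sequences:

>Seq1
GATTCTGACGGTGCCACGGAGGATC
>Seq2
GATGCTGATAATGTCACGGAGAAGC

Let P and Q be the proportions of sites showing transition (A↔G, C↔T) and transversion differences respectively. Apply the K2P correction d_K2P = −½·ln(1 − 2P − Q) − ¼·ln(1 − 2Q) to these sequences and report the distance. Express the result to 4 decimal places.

0.3706

Differing sites — 4:T/G (Tv); 9:C/T (Ti); 10:G/A (Ti); 11:G/A (Ti); 14:C/T (Ti); 22:G/A (Ti); 24:T/G (Tv).
Of the 7 differences, 5 transitions and 2 transversions over 25 sites: P = 5/25 = 0.200000, Q = 2/25 = 0.080000.
d = −0.5·ln(0.520000) − 0.25·ln(0.840000) = −0.5·(-0.653926) − 0.25·(-0.174353) = 0.3706.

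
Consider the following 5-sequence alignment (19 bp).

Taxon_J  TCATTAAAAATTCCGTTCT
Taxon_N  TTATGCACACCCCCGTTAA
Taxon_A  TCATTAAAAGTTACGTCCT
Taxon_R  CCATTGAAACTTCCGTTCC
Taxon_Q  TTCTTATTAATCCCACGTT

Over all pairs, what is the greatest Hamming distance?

Pairwise Hamming distances:
  Taxon_J vs Taxon_N: 9
  Taxon_J vs Taxon_A: 3
  Taxon_J vs Taxon_R: 4
  Taxon_J vs Taxon_Q: 9
  Taxon_N vs Taxon_A: 11
  Taxon_N vs Taxon_R: 9
  Taxon_N vs Taxon_Q: 12
  Taxon_A vs Taxon_R: 6
  Taxon_A vs Taxon_Q: 11
  Taxon_R vs Taxon_Q: 13
The largest is 13, between Taxon_R and Taxon_Q.

13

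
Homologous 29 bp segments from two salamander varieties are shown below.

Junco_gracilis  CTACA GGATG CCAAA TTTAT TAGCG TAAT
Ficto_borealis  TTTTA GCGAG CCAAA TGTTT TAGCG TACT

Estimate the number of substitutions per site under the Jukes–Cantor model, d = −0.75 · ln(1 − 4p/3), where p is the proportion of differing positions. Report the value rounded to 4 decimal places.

0.4006

Differing sites — 1:C/T; 3:A/T; 4:C/T; 7:G/C; 8:A/G; 9:T/A; 17:T/G; 19:A/T; 28:A/C.
p = 9/29 = 0.310345.
d = −0.75 · ln(1 − (4/3)·0.310345) = −0.75 · ln(0.586207) = −0.75 · (-0.534082) = 0.4006.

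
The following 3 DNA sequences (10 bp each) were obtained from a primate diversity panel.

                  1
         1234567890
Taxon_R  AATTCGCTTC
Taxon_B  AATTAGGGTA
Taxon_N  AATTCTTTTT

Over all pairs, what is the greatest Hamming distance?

5

Pairwise Hamming distances:
  Taxon_R vs Taxon_B: 4
  Taxon_R vs Taxon_N: 3
  Taxon_B vs Taxon_N: 5
The largest is 5, between Taxon_B and Taxon_N.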